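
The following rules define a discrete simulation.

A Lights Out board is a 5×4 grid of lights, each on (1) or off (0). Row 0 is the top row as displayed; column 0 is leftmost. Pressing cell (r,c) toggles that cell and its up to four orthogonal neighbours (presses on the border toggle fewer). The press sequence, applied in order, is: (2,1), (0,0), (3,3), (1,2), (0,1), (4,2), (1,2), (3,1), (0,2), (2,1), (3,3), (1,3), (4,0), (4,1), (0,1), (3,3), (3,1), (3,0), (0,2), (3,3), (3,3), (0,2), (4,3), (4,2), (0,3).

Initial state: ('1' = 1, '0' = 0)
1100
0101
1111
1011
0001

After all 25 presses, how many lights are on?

k=0  1100
0101
1111
1011
0001
k=1  1100
0001
0001
1111
0001
k=2  0000
1001
0001
1111
0001
k=3  0000
1001
0000
1100
0000
k=4  0010
1110
0010
1100
0000
k=5  1100
1010
0010
1100
0000
k=6  1100
1010
0010
1110
0111
k=7  1110
1101
0000
1110
0111
k=8  1110
1101
0100
0000
0011
k=9  1001
1111
0100
0000
0011
k=10  1001
1011
1010
0100
0011
k=11  1001
1011
1011
0111
0010
k=12  1000
1000
1010
0111
0010
k=13  1000
1000
1010
1111
1110
k=14  1000
1000
1010
1011
0000
k=15  0110
1100
1010
1011
0000
k=16  0110
1100
1011
1000
0001
k=17  0110
1100
1111
0110
0101
k=18  0110
1100
0111
1010
1101
k=19  0001
1110
0111
1010
1101
k=20  0001
1110
0110
1001
1100
k=21  0001
1110
0111
1010
1101
k=22  0110
1100
0111
1010
1101
k=23  0110
1100
0111
1011
1110
k=24  0110
1100
0111
1001
1001
k=25  0101
1101
0111
1001
1001

12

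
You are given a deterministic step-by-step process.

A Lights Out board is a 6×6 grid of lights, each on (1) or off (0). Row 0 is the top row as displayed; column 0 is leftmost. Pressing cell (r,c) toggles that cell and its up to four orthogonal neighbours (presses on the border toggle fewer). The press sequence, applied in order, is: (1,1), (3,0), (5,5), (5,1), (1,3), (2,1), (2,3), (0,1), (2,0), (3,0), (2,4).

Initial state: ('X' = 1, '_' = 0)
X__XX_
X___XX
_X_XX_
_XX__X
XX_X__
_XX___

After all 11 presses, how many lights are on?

k=0  X__XX_
X___XX
_X_XX_
_XX__X
XX_X__
_XX___
k=1  XX_XX_
_XX_XX
___XX_
_XX__X
XX_X__
_XX___
k=2  XX_XX_
_XX_XX
X__XX_
X_X__X
_X_X__
_XX___
k=3  XX_XX_
_XX_XX
X__XX_
X_X__X
_X_X_X
_XX_XX
k=4  XX_XX_
_XX_XX
X__XX_
X_X__X
___X_X
X___XX
k=5  XX__X_
_X_X_X
X___X_
X_X__X
___X_X
X___XX
k=6  XX__X_
___X_X
_XX_X_
XXX__X
___X_X
X___XX
k=7  XX__X_
_____X
_X_X__
XXXX_X
___X_X
X___XX
k=8  __X_X_
_X___X
_X_X__
XXXX_X
___X_X
X___XX
k=9  __X_X_
XX___X
X__X__
_XXX_X
___X_X
X___XX
k=10  __X_X_
XX___X
___X__
X_XX_X
X__X_X
X___XX
k=11  __X_X_
XX__XX
____XX
X_XXXX
X__X_X
X___XX

19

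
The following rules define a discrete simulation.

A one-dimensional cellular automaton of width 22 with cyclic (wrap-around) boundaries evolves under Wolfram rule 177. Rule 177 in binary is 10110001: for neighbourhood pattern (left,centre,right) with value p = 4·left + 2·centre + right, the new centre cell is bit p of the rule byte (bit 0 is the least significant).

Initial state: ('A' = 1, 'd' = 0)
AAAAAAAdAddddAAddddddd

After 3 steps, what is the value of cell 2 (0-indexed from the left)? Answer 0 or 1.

0

k=0  AAAAAAAdAddddAAddddddd
k=1  dAAAAAdAdAAAdddAAAAAAd
k=2  ddAAAdAdAdAdAAddAAAAdA
k=3  AddAdAdAdAdAddAddAAdAd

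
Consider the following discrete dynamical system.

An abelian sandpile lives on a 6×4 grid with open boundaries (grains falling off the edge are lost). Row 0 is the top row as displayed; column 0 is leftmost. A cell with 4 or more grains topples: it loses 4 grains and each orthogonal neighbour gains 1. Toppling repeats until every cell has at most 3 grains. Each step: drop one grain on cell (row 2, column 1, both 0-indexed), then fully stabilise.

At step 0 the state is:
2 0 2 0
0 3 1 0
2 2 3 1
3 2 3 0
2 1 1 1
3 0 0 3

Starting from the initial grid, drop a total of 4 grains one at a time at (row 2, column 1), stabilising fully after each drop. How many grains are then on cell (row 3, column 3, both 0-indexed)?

1

t=0: 2 0 2 0
0 3 1 0
2 2 3 1
3 2 3 0
2 1 1 1
3 0 0 3
t=1: 2 0 2 0
0 3 1 0
2 3 3 1
3 2 3 0
2 1 1 1
3 0 0 3
t=2: 2 1 2 0
2 1 3 0
1 0 2 2
1 2 1 1
3 2 2 1
3 0 0 3
t=3: 2 1 2 0
2 1 3 0
1 1 2 2
1 2 1 1
3 2 2 1
3 0 0 3
t=4: 2 1 2 0
2 1 3 0
1 2 2 2
1 2 1 1
3 2 2 1
3 0 0 3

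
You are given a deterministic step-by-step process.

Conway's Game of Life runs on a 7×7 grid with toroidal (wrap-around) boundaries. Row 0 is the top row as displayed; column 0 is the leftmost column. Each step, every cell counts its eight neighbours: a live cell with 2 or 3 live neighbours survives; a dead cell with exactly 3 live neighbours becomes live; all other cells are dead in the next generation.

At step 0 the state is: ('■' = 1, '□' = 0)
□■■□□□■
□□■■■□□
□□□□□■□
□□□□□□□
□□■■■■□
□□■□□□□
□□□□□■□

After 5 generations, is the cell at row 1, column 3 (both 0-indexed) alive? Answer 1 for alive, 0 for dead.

gen 0: □■■□□□■
□□■■■□□
□□□□□■□
□□□□□□□
□□■■■■□
□□■□□□□
□□□□□■□
gen 1: □■■□■■□
□■■■■■□
□□□■■□□
□□□■□■□
□□■■■□□
□□■□□■□
□■■□□□□
gen 2: ■□□□□■□
□■□□□□□
□□□□□□□
□□□□□■□
□□■□□■□
□□□□■□□
□□□□■■□
gen 3: □□□□■■■
□□□□□□□
□□□□□□□
□□□□□□□
□□□□■■□
□□□■■□□
□□□□■■■
gen 4: □□□□■□■
□□□□□■□
□□□□□□□
□□□□□□□
□□□■■■□
□□□■□□■
□□□□□□■
gen 5: □□□□□□■
□□□□□■□
□□□□□□□
□□□□■□□
□□□■■■□
□□□■□□■
■□□□□□■

0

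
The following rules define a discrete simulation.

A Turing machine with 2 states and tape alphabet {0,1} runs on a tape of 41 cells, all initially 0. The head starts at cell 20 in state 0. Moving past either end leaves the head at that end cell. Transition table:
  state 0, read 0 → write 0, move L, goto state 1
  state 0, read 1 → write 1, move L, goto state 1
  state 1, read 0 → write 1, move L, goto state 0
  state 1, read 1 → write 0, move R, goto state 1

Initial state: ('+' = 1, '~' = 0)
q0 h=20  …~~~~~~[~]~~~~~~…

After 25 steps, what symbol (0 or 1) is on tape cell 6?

0

step 0: q0 h=20  …~~~~~~[~]~~~~~~…
step 1: q1 h=19  …~~~~~~[~]~~~~~~…
step 2: q0 h=18  …~~~~~~[~]+~~~~~…
step 3: q1 h=17  …~~~~~~[~]~+~~~~…
step 4: q0 h=16  …~~~~~~[~]+~+~~~…
step 5: q1 h=15  …~~~~~~[~]~+~+~~…
step 6: q0 h=14  …~~~~~~[~]+~+~+~…
step 7: q1 h=13  …~~~~~~[~]~+~+~+…
step 8: q0 h=12  …~~~~~~[~]+~+~+~…
step 9: q1 h=11  …~~~~~~[~]~+~+~+…
step 10: q0 h=10  …~~~~~~[~]+~+~+~…
step 11: q1 h= 9  …~~~~~~[~]~+~+~+…
step 12: q0 h= 8  …~~~~~~[~]+~+~+~…
step 13: q1 h= 7  …~~~~~~[~]~+~+~+…
step 14: q0 h= 6  |~~~~~~[~]+~+~+~…
step 15: q1 h= 5  |~~~~~[~]~+~+~+…
step 16: q0 h= 4  |~~~~[~]+~+~+~…
step 17: q1 h= 3  |~~~[~]~+~+~+…
step 18: q0 h= 2  |~~[~]+~+~+~…
step 19: q1 h= 1  |~[~]~+~+~+…
step 20: q0 h= 0  |[~]+~+~+~…
step 21: q1 h= 0  |[~]+~+~+~…
step 22: q0 h= 0  |[+]+~+~+~…
step 23: q1 h= 0  |[+]+~+~+~…
step 24: q1 h= 1  |~[+]~+~+~+…
step 25: q1 h= 2  |~~[~]+~+~+~…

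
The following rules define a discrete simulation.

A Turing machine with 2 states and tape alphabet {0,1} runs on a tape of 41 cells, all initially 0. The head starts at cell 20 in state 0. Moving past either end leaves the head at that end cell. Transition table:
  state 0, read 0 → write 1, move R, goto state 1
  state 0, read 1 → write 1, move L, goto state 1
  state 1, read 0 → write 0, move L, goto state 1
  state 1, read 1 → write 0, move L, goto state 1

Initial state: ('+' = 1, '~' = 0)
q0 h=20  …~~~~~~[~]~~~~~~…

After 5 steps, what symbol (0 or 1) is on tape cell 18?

0) q0 h=20  …~~~~~~[~]~~~~~~…
1) q1 h=21  …~~~~~+[~]~~~~~~…
2) q1 h=20  …~~~~~~[+]~~~~~~…
3) q1 h=19  …~~~~~~[~]~~~~~~…
4) q1 h=18  …~~~~~~[~]~~~~~~…
5) q1 h=17  …~~~~~~[~]~~~~~~…

0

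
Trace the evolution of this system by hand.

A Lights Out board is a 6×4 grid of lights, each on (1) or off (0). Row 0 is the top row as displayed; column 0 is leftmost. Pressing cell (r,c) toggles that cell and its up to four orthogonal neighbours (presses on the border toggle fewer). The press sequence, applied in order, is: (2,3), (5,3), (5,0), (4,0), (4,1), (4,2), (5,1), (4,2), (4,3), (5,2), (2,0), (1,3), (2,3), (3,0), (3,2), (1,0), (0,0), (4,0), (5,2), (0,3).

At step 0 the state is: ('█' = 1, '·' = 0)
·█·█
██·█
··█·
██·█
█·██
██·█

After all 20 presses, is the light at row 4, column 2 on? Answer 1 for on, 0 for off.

step 0: ·█·█
██·█
··█·
██·█
█·██
██·█
step 1: ·█·█
██··
···█
██··
█·██
██·█
step 2: ·█·█
██··
···█
██··
█·█·
███·
step 3: ·█·█
██··
···█
██··
··█·
··█·
step 4: ·█·█
██··
···█
·█··
███·
█·█·
step 5: ·█·█
██··
···█
····
····
███·
step 6: ·█·█
██··
···█
··█·
·███
██··
step 7: ·█·█
██··
···█
··█·
··██
··█·
step 8: ·█·█
██··
···█
····
·█··
····
step 9: ·█·█
██··
···█
···█
·███
···█
step 10: ·█·█
██··
···█
···█
·█·█
·██·
step 11: ·█·█
·█··
██·█
█··█
·█·█
·██·
step 12: ·█··
·███
██··
█··█
·█·█
·██·
step 13: ·█··
·██·
████
█···
·█·█
·██·
step 14: ·█··
·██·
·███
·█··
██·█
·██·
step 15: ·█··
·██·
·█·█
··██
████
·██·
step 16: ██··
█·█·
██·█
··██
████
·██·
step 17: ····
··█·
██·█
··██
████
·██·
step 18: ····
··█·
██·█
█·██
··██
███·
step 19: ····
··█·
██·█
█·██
···█
█··█
step 20: ··██
··██
██·█
█·██
···█
█··█

0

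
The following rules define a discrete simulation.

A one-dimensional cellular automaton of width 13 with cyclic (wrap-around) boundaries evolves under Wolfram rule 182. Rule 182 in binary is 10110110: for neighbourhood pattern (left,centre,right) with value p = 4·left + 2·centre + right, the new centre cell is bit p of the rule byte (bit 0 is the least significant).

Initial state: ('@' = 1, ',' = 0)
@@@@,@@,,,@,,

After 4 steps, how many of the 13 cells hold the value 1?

9

0) @@@@,@@,,,@,,
1) ,@@,@,,@,@@@@
2) @,,@@@@@@,@@,
3) @@@,@@@@,@,,@
4) @@,@,@@,@@@@,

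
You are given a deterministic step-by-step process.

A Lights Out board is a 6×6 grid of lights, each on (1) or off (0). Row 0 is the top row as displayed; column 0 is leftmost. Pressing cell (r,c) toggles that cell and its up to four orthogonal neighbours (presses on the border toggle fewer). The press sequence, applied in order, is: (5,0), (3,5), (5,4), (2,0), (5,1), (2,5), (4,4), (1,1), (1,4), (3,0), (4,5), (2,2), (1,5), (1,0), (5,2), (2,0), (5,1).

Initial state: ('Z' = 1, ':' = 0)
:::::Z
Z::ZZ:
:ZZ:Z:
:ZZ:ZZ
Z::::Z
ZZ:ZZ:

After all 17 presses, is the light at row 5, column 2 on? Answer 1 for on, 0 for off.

1

0) :::::Z
Z::ZZ:
:ZZ:Z:
:ZZ:ZZ
Z::::Z
ZZ:ZZ:
1) :::::Z
Z::ZZ:
:ZZ:Z:
:ZZ:ZZ
:::::Z
:::ZZ:
2) :::::Z
Z::ZZ:
:ZZ:ZZ
:ZZ:::
::::::
:::ZZ:
3) :::::Z
Z::ZZ:
:ZZ:ZZ
:ZZ:::
::::Z:
:::::Z
4) :::::Z
:::ZZ:
Z:Z:ZZ
ZZZ:::
::::Z:
:::::Z
5) :::::Z
:::ZZ:
Z:Z:ZZ
ZZZ:::
:Z::Z:
ZZZ::Z
6) :::::Z
:::ZZZ
Z:Z:::
ZZZ::Z
:Z::Z:
ZZZ::Z
7) :::::Z
:::ZZZ
Z:Z:::
ZZZ:ZZ
:Z:Z:Z
ZZZ:ZZ
8) :Z:::Z
ZZZZZZ
ZZZ:::
ZZZ:ZZ
:Z:Z:Z
ZZZ:ZZ
9) :Z::ZZ
ZZZ:::
ZZZ:Z:
ZZZ:ZZ
:Z:Z:Z
ZZZ:ZZ
10) :Z::ZZ
ZZZ:::
:ZZ:Z:
::Z:ZZ
ZZ:Z:Z
ZZZ:ZZ
11) :Z::ZZ
ZZZ:::
:ZZ:Z:
::Z:Z:
ZZ:ZZ:
ZZZ:Z:
12) :Z::ZZ
ZZ::::
:::ZZ:
::::Z:
ZZ:ZZ:
ZZZ:Z:
13) :Z::Z:
ZZ::ZZ
:::ZZZ
::::Z:
ZZ:ZZ:
ZZZ:Z:
14) ZZ::Z:
::::ZZ
Z::ZZZ
::::Z:
ZZ:ZZ:
ZZZ:Z:
15) ZZ::Z:
::::ZZ
Z::ZZZ
::::Z:
ZZZZZ:
Z::ZZ:
16) ZZ::Z:
Z:::ZZ
:Z:ZZZ
Z:::Z:
ZZZZZ:
Z::ZZ:
17) ZZ::Z:
Z:::ZZ
:Z:ZZZ
Z:::Z:
Z:ZZZ:
:ZZZZ:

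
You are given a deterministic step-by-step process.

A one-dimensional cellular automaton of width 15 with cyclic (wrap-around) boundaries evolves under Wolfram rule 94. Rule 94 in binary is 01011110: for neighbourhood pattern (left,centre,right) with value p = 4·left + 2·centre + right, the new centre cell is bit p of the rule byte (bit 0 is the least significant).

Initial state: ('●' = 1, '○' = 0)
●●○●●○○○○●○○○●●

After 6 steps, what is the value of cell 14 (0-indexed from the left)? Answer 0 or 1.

k=0  ●●○●●○○○○●○○○●●
k=1  ○●○●●●○○●●●○●●○
k=2  ●●○●○●●●●○●○●●●
k=3  ○●○●○●○○●○●○●○○
k=4  ●●○●○●●●●○●○●●○
k=5  ●●○●○●○○●○●○●●○
k=6  ●●○●○●●●●○●○●●○

0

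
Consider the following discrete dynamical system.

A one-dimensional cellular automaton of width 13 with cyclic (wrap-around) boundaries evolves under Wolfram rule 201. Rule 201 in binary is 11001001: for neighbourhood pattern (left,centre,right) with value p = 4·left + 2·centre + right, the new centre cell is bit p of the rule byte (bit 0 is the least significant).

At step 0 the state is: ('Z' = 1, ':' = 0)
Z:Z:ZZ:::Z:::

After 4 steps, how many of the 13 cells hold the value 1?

step 0: Z:Z:ZZ:::Z:::
step 1: ::::ZZ:Z:::Z:
step 2: ZZZ:ZZ:::Z:::
step 3: ZZZ:ZZ:Z:::Z:
step 4: ZZZ:ZZ:::Z:::

6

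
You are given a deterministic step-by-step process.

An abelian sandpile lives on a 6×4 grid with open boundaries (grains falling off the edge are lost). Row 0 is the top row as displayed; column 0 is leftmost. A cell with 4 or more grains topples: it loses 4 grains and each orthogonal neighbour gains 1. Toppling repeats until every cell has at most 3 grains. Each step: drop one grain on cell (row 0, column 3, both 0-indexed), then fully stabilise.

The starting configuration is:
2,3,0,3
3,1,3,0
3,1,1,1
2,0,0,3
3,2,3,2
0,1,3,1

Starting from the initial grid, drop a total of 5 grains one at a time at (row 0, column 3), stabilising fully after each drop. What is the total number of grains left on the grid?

step 0: 2,3,0,3
3,1,3,0
3,1,1,1
2,0,0,3
3,2,3,2
0,1,3,1
step 1: 2,3,1,0
3,1,3,1
3,1,1,1
2,0,0,3
3,2,3,2
0,1,3,1
step 2: 2,3,1,1
3,1,3,1
3,1,1,1
2,0,0,3
3,2,3,2
0,1,3,1
step 3: 2,3,1,2
3,1,3,1
3,1,1,1
2,0,0,3
3,2,3,2
0,1,3,1
step 4: 2,3,1,3
3,1,3,1
3,1,1,1
2,0,0,3
3,2,3,2
0,1,3,1
step 5: 2,3,2,0
3,1,3,2
3,1,1,1
2,0,0,3
3,2,3,2
0,1,3,1

42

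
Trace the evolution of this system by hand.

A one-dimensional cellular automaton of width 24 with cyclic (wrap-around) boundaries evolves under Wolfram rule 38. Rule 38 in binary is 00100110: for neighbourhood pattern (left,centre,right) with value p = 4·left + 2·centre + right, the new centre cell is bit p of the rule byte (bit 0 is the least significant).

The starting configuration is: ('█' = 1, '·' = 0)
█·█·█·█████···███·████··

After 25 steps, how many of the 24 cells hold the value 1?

4

gen 0: █·█·█·█████···███·████··
gen 1: ██████·······█···█·····█
gen 2: ············██··██····█·
gen 3: ···········█···█·····██·
gen 4: ··········██··██····█···
gen 5: ·········█···█·····██···
gen 6: ········██··██····█·····
gen 7: ·······█···█·····██·····
gen 8: ······██··██····█·······
gen 9: ·····█···█·····██·······
gen 10: ····██··██····█·········
gen 11: ···█···█·····██·········
gen 12: ··██··██····█···········
gen 13: ·█···█·····██···········
gen 14: ██··██····█·············
gen 15: ···█·····██············█
gen 16: ··██····█·············██
gen 17: ·█·····██············█··
gen 18: ██····█·············██··
gen 19: ·····██············█···█
gen 20: ····█·············██··██
gen 21: ···██············█···█··
gen 22: ··█·············██··██··
gen 23: ·██············█···█····
gen 24: █·············██··██····
gen 25: █············█···█·····█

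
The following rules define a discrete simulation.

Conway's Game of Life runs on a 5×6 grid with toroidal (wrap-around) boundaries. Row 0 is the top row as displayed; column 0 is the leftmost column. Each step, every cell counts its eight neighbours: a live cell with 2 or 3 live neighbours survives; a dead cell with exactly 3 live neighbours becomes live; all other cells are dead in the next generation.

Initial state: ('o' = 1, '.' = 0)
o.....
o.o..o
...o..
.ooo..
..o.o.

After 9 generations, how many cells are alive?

step 0: o.....
o.o..o
...o..
.ooo..
..o.o.
step 1: o..o..
oo...o
o..oo.
.o..o.
..o...
step 2: o.o..o
.ooo..
..ooo.
.oo.oo
.ooo..
step 3: o...o.
o....o
o....o
o....o
......
step 4: o.....
.o..o.
.o..o.
o....o
o.....
step 5: oo...o
oo...o
.o..o.
oo...o
oo....
step 6: ..o...
..o.o.
..o.o.
..o..o
..o...
step 7: .oo...
.oo...
.oo.oo
.oo...
.ooo..
step 8: o.....
......
......
....o.
o..o..
step 9: ......
......
......
......
.....o

1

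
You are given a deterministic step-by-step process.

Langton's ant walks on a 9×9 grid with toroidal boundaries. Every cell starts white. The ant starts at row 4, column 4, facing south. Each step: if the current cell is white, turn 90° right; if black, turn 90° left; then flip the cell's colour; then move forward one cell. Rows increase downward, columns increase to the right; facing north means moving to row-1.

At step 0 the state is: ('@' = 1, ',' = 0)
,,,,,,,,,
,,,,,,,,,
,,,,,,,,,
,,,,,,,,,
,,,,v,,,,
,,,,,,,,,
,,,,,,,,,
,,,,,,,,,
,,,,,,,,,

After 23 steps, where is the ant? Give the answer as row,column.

k=0  ,,,,,,,,,
,,,,,,,,,
,,,,,,,,,
,,,,,,,,,
,,,,v,,,,
,,,,,,,,,
,,,,,,,,,
,,,,,,,,,
,,,,,,,,,
k=1  ,,,,,,,,,
,,,,,,,,,
,,,,,,,,,
,,,,,,,,,
,,,<@,,,,
,,,,,,,,,
,,,,,,,,,
,,,,,,,,,
,,,,,,,,,
k=2  ,,,,,,,,,
,,,,,,,,,
,,,,,,,,,
,,,^,,,,,
,,,@@,,,,
,,,,,,,,,
,,,,,,,,,
,,,,,,,,,
,,,,,,,,,
k=3  ,,,,,,,,,
,,,,,,,,,
,,,,,,,,,
,,,@>,,,,
,,,@@,,,,
,,,,,,,,,
,,,,,,,,,
,,,,,,,,,
,,,,,,,,,
k=4  ,,,,,,,,,
,,,,,,,,,
,,,,,,,,,
,,,@@,,,,
,,,@v,,,,
,,,,,,,,,
,,,,,,,,,
,,,,,,,,,
,,,,,,,,,
k=5  ,,,,,,,,,
,,,,,,,,,
,,,,,,,,,
,,,@@,,,,
,,,@,>,,,
,,,,,,,,,
,,,,,,,,,
,,,,,,,,,
,,,,,,,,,
k=6  ,,,,,,,,,
,,,,,,,,,
,,,,,,,,,
,,,@@,,,,
,,,@,@,,,
,,,,,v,,,
,,,,,,,,,
,,,,,,,,,
,,,,,,,,,
k=7  ,,,,,,,,,
,,,,,,,,,
,,,,,,,,,
,,,@@,,,,
,,,@,@,,,
,,,,<@,,,
,,,,,,,,,
,,,,,,,,,
,,,,,,,,,
k=8  ,,,,,,,,,
,,,,,,,,,
,,,,,,,,,
,,,@@,,,,
,,,@^@,,,
,,,,@@,,,
,,,,,,,,,
,,,,,,,,,
,,,,,,,,,
k=9  ,,,,,,,,,
,,,,,,,,,
,,,,,,,,,
,,,@@,,,,
,,,@@>,,,
,,,,@@,,,
,,,,,,,,,
,,,,,,,,,
,,,,,,,,,
k=10  ,,,,,,,,,
,,,,,,,,,
,,,,,,,,,
,,,@@^,,,
,,,@@,,,,
,,,,@@,,,
,,,,,,,,,
,,,,,,,,,
,,,,,,,,,
k=11  ,,,,,,,,,
,,,,,,,,,
,,,,,,,,,
,,,@@@>,,
,,,@@,,,,
,,,,@@,,,
,,,,,,,,,
,,,,,,,,,
,,,,,,,,,
k=12  ,,,,,,,,,
,,,,,,,,,
,,,,,,,,,
,,,@@@@,,
,,,@@,v,,
,,,,@@,,,
,,,,,,,,,
,,,,,,,,,
,,,,,,,,,
k=13  ,,,,,,,,,
,,,,,,,,,
,,,,,,,,,
,,,@@@@,,
,,,@@<@,,
,,,,@@,,,
,,,,,,,,,
,,,,,,,,,
,,,,,,,,,
k=14  ,,,,,,,,,
,,,,,,,,,
,,,,,,,,,
,,,@@^@,,
,,,@@@@,,
,,,,@@,,,
,,,,,,,,,
,,,,,,,,,
,,,,,,,,,
k=15  ,,,,,,,,,
,,,,,,,,,
,,,,,,,,,
,,,@<,@,,
,,,@@@@,,
,,,,@@,,,
,,,,,,,,,
,,,,,,,,,
,,,,,,,,,
k=16  ,,,,,,,,,
,,,,,,,,,
,,,,,,,,,
,,,@,,@,,
,,,@v@@,,
,,,,@@,,,
,,,,,,,,,
,,,,,,,,,
,,,,,,,,,
k=17  ,,,,,,,,,
,,,,,,,,,
,,,,,,,,,
,,,@,,@,,
,,,@,>@,,
,,,,@@,,,
,,,,,,,,,
,,,,,,,,,
,,,,,,,,,
k=18  ,,,,,,,,,
,,,,,,,,,
,,,,,,,,,
,,,@,^@,,
,,,@,,@,,
,,,,@@,,,
,,,,,,,,,
,,,,,,,,,
,,,,,,,,,
k=19  ,,,,,,,,,
,,,,,,,,,
,,,,,,,,,
,,,@,@>,,
,,,@,,@,,
,,,,@@,,,
,,,,,,,,,
,,,,,,,,,
,,,,,,,,,
k=20  ,,,,,,,,,
,,,,,,,,,
,,,,,,^,,
,,,@,@,,,
,,,@,,@,,
,,,,@@,,,
,,,,,,,,,
,,,,,,,,,
,,,,,,,,,
k=21  ,,,,,,,,,
,,,,,,,,,
,,,,,,@>,
,,,@,@,,,
,,,@,,@,,
,,,,@@,,,
,,,,,,,,,
,,,,,,,,,
,,,,,,,,,
k=22  ,,,,,,,,,
,,,,,,,,,
,,,,,,@@,
,,,@,@,v,
,,,@,,@,,
,,,,@@,,,
,,,,,,,,,
,,,,,,,,,
,,,,,,,,,
k=23  ,,,,,,,,,
,,,,,,,,,
,,,,,,@@,
,,,@,@<@,
,,,@,,@,,
,,,,@@,,,
,,,,,,,,,
,,,,,,,,,
,,,,,,,,,

3,6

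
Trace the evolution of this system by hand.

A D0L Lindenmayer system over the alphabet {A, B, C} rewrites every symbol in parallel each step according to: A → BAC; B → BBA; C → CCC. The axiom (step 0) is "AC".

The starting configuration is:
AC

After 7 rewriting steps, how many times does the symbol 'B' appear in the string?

377

gen 0: AC
gen 1: BACCCC
gen 2: BBABACCCCCCCCCCCCC
gen 3: BBABBABACBBABACCCCCCCCCCCCCCCCCCCCCCCCCCCCCCCCCCCCCCCC
gen 4: BBABBABACBBABBABACBBABACCCCBBABBABACBBABACCCCCCCCCCCCCCCCC…CCCCCCCCCCCCCCCCCCCCCCCCCCCCCCCCCCCCCCCCCCCCCCCCCCCCCCCCCC  (len 162)
gen 5: BBABBABACBBABBABACBBABACCCCBBABBABACBBABBABACBBABACCCCBBAB…CCCCCCCCCCCCCCCCCCCCCCCCCCCCCCCCCCCCCCCCCCCCCCCCCCCCCCCCCC  (len 486)
gen 6: BBABBABACBBABBABACBBABACCCCBBABBABACBBABBABACBBABACCCCBBAB…CCCCCCCCCCCCCCCCCCCCCCCCCCCCCCCCCCCCCCCCCCCCCCCCCCCCCCCCCC  (len 1458)
gen 7: BBABBABACBBABBABACBBABACCCCBBABBABACBBABBABACBBABACCCCBBAB…CCCCCCCCCCCCCCCCCCCCCCCCCCCCCCCCCCCCCCCCCCCCCCCCCCCCCCCCCC  (len 4374)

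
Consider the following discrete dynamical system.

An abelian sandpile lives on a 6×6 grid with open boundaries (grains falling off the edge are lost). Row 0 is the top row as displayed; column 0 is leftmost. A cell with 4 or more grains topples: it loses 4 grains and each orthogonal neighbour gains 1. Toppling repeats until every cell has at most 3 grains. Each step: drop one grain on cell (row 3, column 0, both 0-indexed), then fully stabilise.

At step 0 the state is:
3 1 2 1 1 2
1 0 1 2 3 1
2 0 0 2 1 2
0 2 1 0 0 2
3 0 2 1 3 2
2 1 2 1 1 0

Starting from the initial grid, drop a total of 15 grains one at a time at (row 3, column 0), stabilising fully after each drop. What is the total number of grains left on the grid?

0) 3 1 2 1 1 2
1 0 1 2 3 1
2 0 0 2 1 2
0 2 1 0 0 2
3 0 2 1 3 2
2 1 2 1 1 0
1) 3 1 2 1 1 2
1 0 1 2 3 1
2 0 0 2 1 2
1 2 1 0 0 2
3 0 2 1 3 2
2 1 2 1 1 0
2) 3 1 2 1 1 2
1 0 1 2 3 1
2 0 0 2 1 2
2 2 1 0 0 2
3 0 2 1 3 2
2 1 2 1 1 0
3) 3 1 2 1 1 2
1 0 1 2 3 1
2 0 0 2 1 2
3 2 1 0 0 2
3 0 2 1 3 2
2 1 2 1 1 0
4) 3 1 2 1 1 2
1 0 1 2 3 1
3 0 0 2 1 2
1 3 1 0 0 2
0 1 2 1 3 2
3 1 2 1 1 0
5) 3 1 2 1 1 2
1 0 1 2 3 1
3 0 0 2 1 2
2 3 1 0 0 2
0 1 2 1 3 2
3 1 2 1 1 0
6) 3 1 2 1 1 2
1 0 1 2 3 1
3 0 0 2 1 2
3 3 1 0 0 2
0 1 2 1 3 2
3 1 2 1 1 0
7) 3 1 2 1 1 2
2 0 1 2 3 1
0 2 0 2 1 2
2 0 2 0 0 2
1 2 2 1 3 2
3 1 2 1 1 0
8) 3 1 2 1 1 2
2 0 1 2 3 1
0 2 0 2 1 2
3 0 2 0 0 2
1 2 2 1 3 2
3 1 2 1 1 0
9) 3 1 2 1 1 2
2 0 1 2 3 1
1 2 0 2 1 2
0 1 2 0 0 2
2 2 2 1 3 2
3 1 2 1 1 0
10) 3 1 2 1 1 2
2 0 1 2 3 1
1 2 0 2 1 2
1 1 2 0 0 2
2 2 2 1 3 2
3 1 2 1 1 0
11) 3 1 2 1 1 2
2 0 1 2 3 1
1 2 0 2 1 2
2 1 2 0 0 2
2 2 2 1 3 2
3 1 2 1 1 0
12) 3 1 2 1 1 2
2 0 1 2 3 1
1 2 0 2 1 2
3 1 2 0 0 2
2 2 2 1 3 2
3 1 2 1 1 0
13) 3 1 2 1 1 2
2 0 1 2 3 1
2 2 0 2 1 2
0 2 2 0 0 2
3 2 2 1 3 2
3 1 2 1 1 0
14) 3 1 2 1 1 2
2 0 1 2 3 1
2 2 0 2 1 2
1 2 2 0 0 2
3 2 2 1 3 2
3 1 2 1 1 0
15) 3 1 2 1 1 2
2 0 1 2 3 1
2 2 0 2 1 2
2 2 2 0 0 2
3 2 2 1 3 2
3 1 2 1 1 0

57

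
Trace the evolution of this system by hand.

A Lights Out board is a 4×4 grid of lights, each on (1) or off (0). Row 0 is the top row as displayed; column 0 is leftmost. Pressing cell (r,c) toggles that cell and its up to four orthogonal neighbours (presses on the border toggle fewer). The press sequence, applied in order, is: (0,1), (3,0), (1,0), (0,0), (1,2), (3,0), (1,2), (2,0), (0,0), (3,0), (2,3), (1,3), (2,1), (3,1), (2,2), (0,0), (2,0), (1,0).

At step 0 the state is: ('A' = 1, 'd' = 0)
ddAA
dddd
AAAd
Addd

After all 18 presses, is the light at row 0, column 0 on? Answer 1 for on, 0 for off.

0) ddAA
dddd
AAAd
Addd
1) AAdA
dAdd
AAAd
Addd
2) AAdA
dAdd
dAAd
dAdd
3) dAdA
Addd
AAAd
dAdd
4) AddA
dddd
AAAd
dAdd
5) AdAA
dAAA
AAdd
dAdd
6) AdAA
dAAA
dAdd
Addd
7) AddA
dddd
dAAd
Addd
8) AddA
Addd
AdAd
dddd
9) dAdA
dddd
AdAd
dddd
10) dAdA
dddd
ddAd
AAdd
11) dAdA
dddA
dddA
AAdA
12) dAdd
ddAd
dddd
AAdA
13) dAdd
dAAd
AAAd
AddA
14) dAdd
dAAd
AdAd
dAAA
15) dAdd
dAdd
AAdA
dAdA
16) Addd
AAdd
AAdA
dAdA
17) Addd
dAdd
dddA
AAdA
18) dddd
Addd
AddA
AAdA

0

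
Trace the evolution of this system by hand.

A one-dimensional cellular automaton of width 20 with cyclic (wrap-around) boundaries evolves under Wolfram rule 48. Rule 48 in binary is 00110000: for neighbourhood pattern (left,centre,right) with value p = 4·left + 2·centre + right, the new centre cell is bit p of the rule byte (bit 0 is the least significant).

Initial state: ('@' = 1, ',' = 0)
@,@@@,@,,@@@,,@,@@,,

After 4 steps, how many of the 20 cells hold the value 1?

0) @,@@@,@,,@@@,,@,@@,,
1) ,@,,,@,@,,,,@,,@,,@,
2) ,,@,,,@,@,,,,@,,@,,@
3) @,,@,,,@,@,,,,@,,@,,
4) ,@,,@,,,@,@,,,,@,,@,

6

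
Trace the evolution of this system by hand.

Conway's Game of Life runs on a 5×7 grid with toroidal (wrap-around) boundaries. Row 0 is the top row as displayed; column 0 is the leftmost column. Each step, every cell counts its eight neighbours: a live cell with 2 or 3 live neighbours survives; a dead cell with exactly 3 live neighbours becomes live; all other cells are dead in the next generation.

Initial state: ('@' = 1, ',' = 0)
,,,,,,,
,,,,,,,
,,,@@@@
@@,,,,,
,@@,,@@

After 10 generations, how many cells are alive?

step 0: ,,,,,,,
,,,,,,,
,,,@@@@
@@,,,,,
,@@,,@@
step 1: ,,,,,,,
,,,,@@,
@,,,@@@
,@,@,,,
,@@,,,@
step 2: ,,,,,@,
,,,,@,,
@,,@,,@
,@,@@,,
@@@,,,,
step 3: ,@,,,,,
,,,,@@@
@,@@,@,
,,,@@,@
@@@@@,,
step 4: ,@,,,,@
@@@@@@@
@,@,,,,
,,,,,,@
@@,,@@,
step 5: ,,,,,,,
,,,@@@,
,,@,@,,
,,,,,@@
,@,,,@,
step 6: ,,,,,@,
,,,@@@,
,,,,,,@
,,,,@@@
,,,,,@@
step 7: ,,,,,,,
,,,,@@@
,,,@,,@
@,,,@,,
,,,,,,,
step 8: ,,,,,@,
,,,,@@@
@,,@,,@
,,,,,,,
,,,,,,,
step 9: ,,,,@@@
@,,,@,,
@,,,@,@
,,,,,,,
,,,,,,,
step 10: ,,,,@@@
@,,@@,,
@,,,,@@
,,,,,,,
,,,,,@,

10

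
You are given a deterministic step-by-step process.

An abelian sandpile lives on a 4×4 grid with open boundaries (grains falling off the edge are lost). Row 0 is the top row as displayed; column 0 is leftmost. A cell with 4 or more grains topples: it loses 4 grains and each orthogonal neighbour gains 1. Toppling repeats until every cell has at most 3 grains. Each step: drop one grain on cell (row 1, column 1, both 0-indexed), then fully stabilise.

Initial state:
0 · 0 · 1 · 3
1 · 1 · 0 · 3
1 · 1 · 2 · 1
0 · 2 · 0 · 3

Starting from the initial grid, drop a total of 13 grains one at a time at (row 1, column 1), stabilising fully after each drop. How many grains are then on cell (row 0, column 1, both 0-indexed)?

k=0  0 · 0 · 1 · 3
1 · 1 · 0 · 3
1 · 1 · 2 · 1
0 · 2 · 0 · 3
k=1  0 · 0 · 1 · 3
1 · 2 · 0 · 3
1 · 1 · 2 · 1
0 · 2 · 0 · 3
k=2  0 · 0 · 1 · 3
1 · 3 · 0 · 3
1 · 1 · 2 · 1
0 · 2 · 0 · 3
k=3  0 · 1 · 1 · 3
2 · 0 · 1 · 3
1 · 2 · 2 · 1
0 · 2 · 0 · 3
k=4  0 · 1 · 1 · 3
2 · 1 · 1 · 3
1 · 2 · 2 · 1
0 · 2 · 0 · 3
k=5  0 · 1 · 1 · 3
2 · 2 · 1 · 3
1 · 2 · 2 · 1
0 · 2 · 0 · 3
k=6  0 · 1 · 1 · 3
2 · 3 · 1 · 3
1 · 2 · 2 · 1
0 · 2 · 0 · 3
k=7  0 · 2 · 1 · 3
3 · 0 · 2 · 3
1 · 3 · 2 · 1
0 · 2 · 0 · 3
k=8  0 · 2 · 1 · 3
3 · 1 · 2 · 3
1 · 3 · 2 · 1
0 · 2 · 0 · 3
k=9  0 · 2 · 1 · 3
3 · 2 · 2 · 3
1 · 3 · 2 · 1
0 · 2 · 0 · 3
k=10  0 · 2 · 1 · 3
3 · 3 · 2 · 3
1 · 3 · 2 · 1
0 · 2 · 0 · 3
k=11  1 · 3 · 1 · 3
0 · 2 · 3 · 3
3 · 0 · 3 · 1
0 · 3 · 0 · 3
k=12  1 · 3 · 1 · 3
0 · 3 · 3 · 3
3 · 0 · 3 · 1
0 · 3 · 0 · 3
k=13  2 · 1 · 0 · 1
1 · 2 · 3 · 1
3 · 2 · 0 · 3
0 · 3 · 1 · 3

1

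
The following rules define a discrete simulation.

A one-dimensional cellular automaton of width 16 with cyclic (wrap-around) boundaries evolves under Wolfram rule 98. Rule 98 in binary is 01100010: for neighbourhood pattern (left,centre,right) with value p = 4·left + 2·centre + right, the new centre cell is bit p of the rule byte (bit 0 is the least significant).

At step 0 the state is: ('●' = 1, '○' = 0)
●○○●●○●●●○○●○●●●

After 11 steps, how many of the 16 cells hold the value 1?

0) ●○○●●○●●●○○●○●●●
1) ●○●○●●○○●○●○●○○○
2) ○●○●○●○●○●○●○○○●
3) ●○●○●○●○●○●○○○●○
4) ○●○●○●○●○●○○○●○●
5) ●○●○●○●○●○○○●○●○
6) ○●○●○●○●○○○●○●○●
7) ●○●○●○●○○○●○●○●○
8) ○●○●○●○○○●○●○●○●
9) ●○●○●○○○●○●○●○●○
10) ○●○●○○○●○●○●○●○●
11) ●○●○○○●○●○●○●○●○

7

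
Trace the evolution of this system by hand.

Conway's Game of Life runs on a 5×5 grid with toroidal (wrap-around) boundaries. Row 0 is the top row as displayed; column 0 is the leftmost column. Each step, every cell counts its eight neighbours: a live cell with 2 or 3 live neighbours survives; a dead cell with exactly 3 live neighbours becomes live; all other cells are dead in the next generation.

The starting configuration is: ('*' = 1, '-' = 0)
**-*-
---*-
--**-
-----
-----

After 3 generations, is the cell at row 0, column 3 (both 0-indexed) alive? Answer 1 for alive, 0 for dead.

gen 0: **-*-
---*-
--**-
-----
-----
gen 1: --*-*
-*-*-
--**-
-----
-----
gen 2: --**-
-*--*
--**-
-----
-----
gen 3: --**-
-*--*
--**-
-----
-----

1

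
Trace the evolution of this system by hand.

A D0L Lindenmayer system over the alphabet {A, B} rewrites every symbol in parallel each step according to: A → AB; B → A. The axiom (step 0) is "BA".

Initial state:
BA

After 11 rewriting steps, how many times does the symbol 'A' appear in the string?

233

t=0: BA
t=1: AAB
t=2: ABABA
t=3: ABAABAAB
t=4: ABAABABAABABA
t=5: ABAABABAABAABABAABAAB
t=6: ABAABABAABAABABAABABAABAABABAABABA
t=7: ABAABABAABAABABAABABAABAABABAABAABABAABABAABAABABAABAAB
t=8: ABAABABAABAABABAABABAABAABABAABAABABAABABAABAABABAABABAABAABABAABAABABAABABAABAABABAABABA
t=9: ABAABABAABAABABAABABAABAABABAABAABABAABABAABAABABAABABAABA…AABABAABABAABAABABAABABAABAABABAABAABABAABABAABAABABAABAAB  (len 144)
t=10: ABAABABAABAABABAABABAABAABABAABAABABAABABAABAABABAABABAABA…AABABAABABAABAABABAABABAABAABABAABAABABAABABAABAABABAABABA  (len 233)
t=11: ABAABABAABAABABAABABAABAABABAABAABABAABABAABAABABAABABAABA…AABABAABABAABAABABAABABAABAABABAABAABABAABABAABAABABAABAAB  (len 377)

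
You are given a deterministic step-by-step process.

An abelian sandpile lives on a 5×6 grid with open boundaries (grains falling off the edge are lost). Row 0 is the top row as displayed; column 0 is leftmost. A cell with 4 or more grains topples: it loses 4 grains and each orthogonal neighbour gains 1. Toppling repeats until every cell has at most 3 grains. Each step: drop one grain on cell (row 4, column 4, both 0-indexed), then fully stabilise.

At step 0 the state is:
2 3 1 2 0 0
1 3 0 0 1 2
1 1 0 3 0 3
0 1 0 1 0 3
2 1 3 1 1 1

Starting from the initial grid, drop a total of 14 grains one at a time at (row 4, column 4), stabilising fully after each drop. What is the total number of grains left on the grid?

41

0) 2 3 1 2 0 0
1 3 0 0 1 2
1 1 0 3 0 3
0 1 0 1 0 3
2 1 3 1 1 1
1) 2 3 1 2 0 0
1 3 0 0 1 2
1 1 0 3 0 3
0 1 0 1 0 3
2 1 3 1 2 1
2) 2 3 1 2 0 0
1 3 0 0 1 2
1 1 0 3 0 3
0 1 0 1 0 3
2 1 3 1 3 1
3) 2 3 1 2 0 0
1 3 0 0 1 2
1 1 0 3 0 3
0 1 0 1 1 3
2 1 3 2 0 2
4) 2 3 1 2 0 0
1 3 0 0 1 2
1 1 0 3 0 3
0 1 0 1 1 3
2 1 3 2 1 2
5) 2 3 1 2 0 0
1 3 0 0 1 2
1 1 0 3 0 3
0 1 0 1 1 3
2 1 3 2 2 2
6) 2 3 1 2 0 0
1 3 0 0 1 2
1 1 0 3 0 3
0 1 0 1 1 3
2 1 3 2 3 2
7) 2 3 1 2 0 0
1 3 0 0 1 2
1 1 0 3 0 3
0 1 0 1 2 3
2 1 3 3 0 3
8) 2 3 1 2 0 0
1 3 0 0 1 2
1 1 0 3 0 3
0 1 0 1 2 3
2 1 3 3 1 3
9) 2 3 1 2 0 0
1 3 0 0 1 2
1 1 0 3 0 3
0 1 0 1 2 3
2 1 3 3 2 3
10) 2 3 1 2 0 0
1 3 0 0 1 2
1 1 0 3 0 3
0 1 0 1 2 3
2 1 3 3 3 3
11) 2 3 1 2 0 0
1 3 0 0 1 3
1 1 0 3 2 0
0 1 1 3 0 2
2 2 0 1 3 1
12) 2 3 1 2 0 0
1 3 0 0 1 3
1 1 0 3 2 0
0 1 1 3 1 2
2 2 0 2 0 2
13) 2 3 1 2 0 0
1 3 0 0 1 3
1 1 0 3 2 0
0 1 1 3 1 2
2 2 0 2 1 2
14) 2 3 1 2 0 0
1 3 0 0 1 3
1 1 0 3 2 0
0 1 1 3 1 2
2 2 0 2 2 2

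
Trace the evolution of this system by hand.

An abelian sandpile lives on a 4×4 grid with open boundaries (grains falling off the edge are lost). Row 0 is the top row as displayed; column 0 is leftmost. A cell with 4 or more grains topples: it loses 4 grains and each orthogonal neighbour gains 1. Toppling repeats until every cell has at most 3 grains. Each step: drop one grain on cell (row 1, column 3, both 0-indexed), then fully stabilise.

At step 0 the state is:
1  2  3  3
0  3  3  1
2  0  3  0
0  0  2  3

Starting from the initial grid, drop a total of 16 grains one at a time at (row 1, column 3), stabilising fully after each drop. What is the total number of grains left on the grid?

24

step 0: 1  2  3  3
0  3  3  1
2  0  3  0
0  0  2  3
step 1: 1  2  3  3
0  3  3  2
2  0  3  0
0  0  2  3
step 2: 1  2  3  3
0  3  3  3
2  0  3  0
0  0  2  3
step 3: 2  0  2  1
1  1  3  2
2  2  0  2
0  0  3  3
step 4: 2  0  2  1
1  1  3  3
2  2  0  2
0  0  3  3
step 5: 2  0  3  2
1  2  0  1
2  2  1  3
0  0  3  3
step 6: 2  0  3  2
1  2  0  2
2  2  1  3
0  0  3  3
step 7: 2  0  3  2
1  2  0  3
2  2  1  3
0  0  3  3
step 8: 2  0  3  3
1  2  1  1
2  2  3  1
0  1  0  1
step 9: 2  0  3  3
1  2  1  2
2  2  3  1
0  1  0  1
step 10: 2  0  3  3
1  2  1  3
2  2  3  1
0  1  0  1
step 11: 2  1  0  1
1  2  3  1
2  2  3  2
0  1  0  1
step 12: 2  1  0  1
1  2  3  2
2  2  3  2
0  1  0  1
step 13: 2  1  0  1
1  2  3  3
2  2  3  2
0  1  0  1
step 14: 2  1  1  2
1  3  1  2
2  3  1  0
0  1  1  2
step 15: 2  1  1  2
1  3  1  3
2  3  1  0
0  1  1  2
step 16: 2  1  1  3
1  3  2  0
2  3  1  1
0  1  1  2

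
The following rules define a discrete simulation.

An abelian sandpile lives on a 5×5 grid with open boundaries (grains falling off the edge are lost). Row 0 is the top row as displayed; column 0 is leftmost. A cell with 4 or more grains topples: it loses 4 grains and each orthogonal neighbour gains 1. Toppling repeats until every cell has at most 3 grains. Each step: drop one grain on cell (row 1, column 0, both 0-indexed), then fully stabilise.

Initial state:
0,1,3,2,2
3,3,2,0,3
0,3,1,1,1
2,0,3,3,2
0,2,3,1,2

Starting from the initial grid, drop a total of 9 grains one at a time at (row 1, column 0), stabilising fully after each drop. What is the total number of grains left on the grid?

48

[0] 0,1,3,2,2
3,3,2,0,3
0,3,1,1,1
2,0,3,3,2
0,2,3,1,2
[1] 1,2,3,2,2
1,1,3,0,3
2,0,2,1,1
2,1,3,3,2
0,2,3,1,2
[2] 1,2,3,2,2
2,1,3,0,3
2,0,2,1,1
2,1,3,3,2
0,2,3,1,2
[3] 1,2,3,2,2
3,1,3,0,3
2,0,2,1,1
2,1,3,3,2
0,2,3,1,2
[4] 2,2,3,2,2
0,2,3,0,3
3,0,2,1,1
2,1,3,3,2
0,2,3,1,2
[5] 2,2,3,2,2
1,2,3,0,3
3,0,2,1,1
2,1,3,3,2
0,2,3,1,2
[6] 2,2,3,2,2
2,2,3,0,3
3,0,2,1,1
2,1,3,3,2
0,2,3,1,2
[7] 2,2,3,2,2
3,2,3,0,3
3,0,2,1,1
2,1,3,3,2
0,2,3,1,2
[8] 3,2,3,2,2
1,3,3,0,3
0,1,2,1,1
3,1,3,3,2
0,2,3,1,2
[9] 3,2,3,2,2
2,3,3,0,3
0,1,2,1,1
3,1,3,3,2
0,2,3,1,2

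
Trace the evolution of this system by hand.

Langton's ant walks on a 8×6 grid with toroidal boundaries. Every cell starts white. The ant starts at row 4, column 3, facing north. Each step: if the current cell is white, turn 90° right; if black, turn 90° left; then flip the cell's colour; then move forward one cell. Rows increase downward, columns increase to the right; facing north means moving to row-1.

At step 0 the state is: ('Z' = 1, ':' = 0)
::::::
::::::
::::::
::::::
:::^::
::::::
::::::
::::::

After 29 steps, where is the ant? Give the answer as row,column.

k=0  ::::::
::::::
::::::
::::::
:::^::
::::::
::::::
::::::
k=1  ::::::
::::::
::::::
::::::
:::Z>:
::::::
::::::
::::::
k=2  ::::::
::::::
::::::
::::::
:::ZZ:
::::v:
::::::
::::::
k=3  ::::::
::::::
::::::
::::::
:::ZZ:
:::<Z:
::::::
::::::
k=4  ::::::
::::::
::::::
::::::
:::^Z:
:::ZZ:
::::::
::::::
k=5  ::::::
::::::
::::::
::::::
::<:Z:
:::ZZ:
::::::
::::::
k=6  ::::::
::::::
::::::
::^:::
::Z:Z:
:::ZZ:
::::::
::::::
k=7  ::::::
::::::
::::::
::Z>::
::Z:Z:
:::ZZ:
::::::
::::::
k=8  ::::::
::::::
::::::
::ZZ::
::ZvZ:
:::ZZ:
::::::
::::::
k=9  ::::::
::::::
::::::
::ZZ::
::<ZZ:
:::ZZ:
::::::
::::::
k=10  ::::::
::::::
::::::
::ZZ::
:::ZZ:
::vZZ:
::::::
::::::
k=11  ::::::
::::::
::::::
::ZZ::
:::ZZ:
:<ZZZ:
::::::
::::::
k=12  ::::::
::::::
::::::
::ZZ::
:^:ZZ:
:ZZZZ:
::::::
::::::
k=13  ::::::
::::::
::::::
::ZZ::
:Z>ZZ:
:ZZZZ:
::::::
::::::
k=14  ::::::
::::::
::::::
::ZZ::
:ZZZZ:
:ZvZZ:
::::::
::::::
k=15  ::::::
::::::
::::::
::ZZ::
:ZZZZ:
:Z:>Z:
::::::
::::::
k=16  ::::::
::::::
::::::
::ZZ::
:ZZ^Z:
:Z::Z:
::::::
::::::
k=17  ::::::
::::::
::::::
::ZZ::
:Z<:Z:
:Z::Z:
::::::
::::::
k=18  ::::::
::::::
::::::
::ZZ::
:Z::Z:
:Zv:Z:
::::::
::::::
k=19  ::::::
::::::
::::::
::ZZ::
:Z::Z:
:<Z:Z:
::::::
::::::
k=20  ::::::
::::::
::::::
::ZZ::
:Z::Z:
::Z:Z:
:v::::
::::::
k=21  ::::::
::::::
::::::
::ZZ::
:Z::Z:
::Z:Z:
<Z::::
::::::
k=22  ::::::
::::::
::::::
::ZZ::
:Z::Z:
^:Z:Z:
ZZ::::
::::::
k=23  ::::::
::::::
::::::
::ZZ::
:Z::Z:
Z>Z:Z:
ZZ::::
::::::
k=24  ::::::
::::::
::::::
::ZZ::
:Z::Z:
ZZZ:Z:
Zv::::
::::::
k=25  ::::::
::::::
::::::
::ZZ::
:Z::Z:
ZZZ:Z:
Z:>:::
::::::
k=26  ::::::
::::::
::::::
::ZZ::
:Z::Z:
ZZZ:Z:
Z:Z:::
::v:::
k=27  ::::::
::::::
::::::
::ZZ::
:Z::Z:
ZZZ:Z:
Z:Z:::
:<Z:::
k=28  ::::::
::::::
::::::
::ZZ::
:Z::Z:
ZZZ:Z:
Z^Z:::
:ZZ:::
k=29  ::::::
::::::
::::::
::ZZ::
:Z::Z:
ZZZ:Z:
ZZ>:::
:ZZ:::

6,2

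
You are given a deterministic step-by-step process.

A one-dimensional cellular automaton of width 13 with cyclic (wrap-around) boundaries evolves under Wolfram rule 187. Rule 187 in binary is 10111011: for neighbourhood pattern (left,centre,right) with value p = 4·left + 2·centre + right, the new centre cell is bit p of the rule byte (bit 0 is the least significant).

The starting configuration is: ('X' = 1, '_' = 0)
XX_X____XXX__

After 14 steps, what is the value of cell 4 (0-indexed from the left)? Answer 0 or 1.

1

[0] XX_X____XXX__
[1] X_X_XXXXXX_XX
[2] _X_XXXXXX_XXX
[3] X_XXXXXX_XXX_
[4] _XXXXXX_XXX_X
[5] XXXXXX_XXX_X_
[6] XXXXX_XXX_X_X
[7] XXXX_XXX_X_XX
[8] XXX_XXX_X_XXX
[9] XX_XXX_X_XXXX
[10] X_XXX_X_XXXXX
[11] _XXX_X_XXXXXX
[12] XXX_X_XXXXXX_
[13] XX_X_XXXXXX_X
[14] X_X_XXXXXX_XX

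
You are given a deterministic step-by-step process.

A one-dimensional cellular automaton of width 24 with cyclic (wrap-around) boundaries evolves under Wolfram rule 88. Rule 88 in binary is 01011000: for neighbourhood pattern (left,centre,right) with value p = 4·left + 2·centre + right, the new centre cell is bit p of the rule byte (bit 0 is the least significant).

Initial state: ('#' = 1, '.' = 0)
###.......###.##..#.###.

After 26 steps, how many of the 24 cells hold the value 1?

6

step 0: ###.......###.##..#.###.
step 1: #.##......#.#.###...#.#.
step 2: ..###.........#.##......
step 3: ..#.##..........###.....
step 4: ....###.........#.##....
step 5: ....#.##..........###...
step 6: ......###.........#.##..
step 7: ......#.##..........###.
step 8: ........###.........#.##
step 9: #.......#.##..........##
step 10: ##........###.........#.
step 11: ###.......#.##..........
step 12: #.##........###.........
step 13: ..###.......#.##........
step 14: ..#.##........###.......
step 15: ....###.......#.##......
step 16: ....#.##........###.....
step 17: ......###.......#.##....
step 18: ......#.##........###...
step 19: ........###.......#.##..
step 20: ........#.##........###.
step 21: ..........###.......#.##
step 22: #.........#.##........##
step 23: ##..........###.......#.
step 24: ###.........#.##........
step 25: #.##..........###.......
step 26: ..###.........#.##......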